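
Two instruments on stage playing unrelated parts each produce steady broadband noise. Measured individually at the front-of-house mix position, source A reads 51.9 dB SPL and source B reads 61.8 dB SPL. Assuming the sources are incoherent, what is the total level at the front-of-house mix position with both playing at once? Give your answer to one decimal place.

62.2 dB SPL

Add the sources as powers (linear), then convert back to dB:
L_total = 10·log₁₀(10^(51.9/10) + 10^(61.8/10)) = 10·log₁₀(1668000) = 62.2 dB SPL.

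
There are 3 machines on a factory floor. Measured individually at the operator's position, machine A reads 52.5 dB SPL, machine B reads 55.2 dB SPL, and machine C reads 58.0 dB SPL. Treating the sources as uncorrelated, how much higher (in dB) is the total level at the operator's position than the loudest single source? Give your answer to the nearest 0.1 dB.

Incoherent sources sum as intensities:
L_total = 10·log₁₀(10^(52.5/10) + 10^(55.2/10) + 10^(58.0/10)) = 60.57 dB SPL.
Excess over the loudest (58.0 dB): 60.57 − 58.0 = 2.6 dB.

2.6 dB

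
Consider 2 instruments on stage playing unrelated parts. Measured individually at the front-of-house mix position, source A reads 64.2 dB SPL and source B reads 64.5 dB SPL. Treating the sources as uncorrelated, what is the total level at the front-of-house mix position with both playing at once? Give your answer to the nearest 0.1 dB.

67.4 dB SPL

Uncorrelated sources add in intensity (power), not in dB.
L_total = 10·log₁₀(10^(64.2/10) + 10^(64.5/10)) = 10·log₁₀(5449000) = 67.4 dB SPL.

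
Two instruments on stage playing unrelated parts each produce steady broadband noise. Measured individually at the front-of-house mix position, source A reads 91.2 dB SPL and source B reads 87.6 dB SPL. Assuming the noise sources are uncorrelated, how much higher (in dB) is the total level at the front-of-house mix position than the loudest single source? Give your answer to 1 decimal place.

Uncorrelated sources add in intensity (power), not in dB.
L_total = 10·log₁₀(10^(91.2/10) + 10^(87.6/10)) = 92.77 dB SPL.
Excess over the loudest (91.2 dB): 92.77 − 91.2 = 1.6 dB.

1.6 dB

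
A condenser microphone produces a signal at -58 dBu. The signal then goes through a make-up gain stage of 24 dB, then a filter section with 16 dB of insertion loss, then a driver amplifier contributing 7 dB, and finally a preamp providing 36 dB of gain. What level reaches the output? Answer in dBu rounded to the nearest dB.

Cascaded gains and losses add directly in dB.
-58 + 24 − 16 + 7 + 36 = -7 dBu.

-7 dBu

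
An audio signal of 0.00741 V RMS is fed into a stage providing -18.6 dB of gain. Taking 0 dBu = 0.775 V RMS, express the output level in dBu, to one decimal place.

-59.0 dBu

Input level: 20·log₁₀(0.00741/0.775) = -40.39 dBu.
Output: -40.39 − 18.6 = -59.0 dBu.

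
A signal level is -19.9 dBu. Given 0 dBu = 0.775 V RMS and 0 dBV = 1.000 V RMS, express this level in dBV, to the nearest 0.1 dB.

-22.1 dBV

The offset between the scales is 20·log₁₀(0.775/1.000) = −2.214 dB.
So dBV = -19.9 − 2.214 = -22.1 dBV.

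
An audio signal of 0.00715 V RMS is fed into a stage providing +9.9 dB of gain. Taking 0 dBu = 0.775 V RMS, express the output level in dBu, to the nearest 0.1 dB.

-30.8 dBu

Input level: 20·log₁₀(0.00715/0.775) = -40.70 dBu.
Output: -40.70 + 9.9 = -30.8 dBu.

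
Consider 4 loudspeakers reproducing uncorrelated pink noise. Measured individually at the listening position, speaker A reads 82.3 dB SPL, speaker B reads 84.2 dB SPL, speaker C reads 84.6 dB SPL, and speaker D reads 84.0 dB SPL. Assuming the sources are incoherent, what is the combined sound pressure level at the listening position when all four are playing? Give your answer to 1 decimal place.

Incoherent sources sum as intensities:
L_total = 10·log₁₀(10^(82.3/10) + 10^(84.2/10) + 10^(84.6/10) + 10^(84.0/10)) = 10·log₁₀(972400000) = 89.9 dB SPL.

89.9 dB SPL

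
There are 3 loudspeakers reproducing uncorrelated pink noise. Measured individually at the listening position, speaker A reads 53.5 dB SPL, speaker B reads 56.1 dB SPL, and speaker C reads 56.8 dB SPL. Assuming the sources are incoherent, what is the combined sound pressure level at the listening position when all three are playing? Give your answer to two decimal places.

60.45 dB SPL

Uncorrelated sources add in intensity (power), not in dB.
L_total = 10·log₁₀(10^(53.5/10) + 10^(56.1/10) + 10^(56.8/10)) = 10·log₁₀(1110000) = 60.45 dB SPL.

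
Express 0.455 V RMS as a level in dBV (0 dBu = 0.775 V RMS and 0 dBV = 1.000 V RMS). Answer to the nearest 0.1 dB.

-6.8 dBV

dBV = 20·log₁₀(V / 1.000 V).
20·log₁₀(0.455/1.000) = -6.8 dBV.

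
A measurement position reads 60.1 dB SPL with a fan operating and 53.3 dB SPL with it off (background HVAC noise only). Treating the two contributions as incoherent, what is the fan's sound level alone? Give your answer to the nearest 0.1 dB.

59.1 dB SPL

Remove the background by subtracting linear intensities:
L_src = 10·log₁₀(10^(60.1/10) − 10^(53.3/10)) = 10·log₁₀(809500) = 59.1 dB SPL.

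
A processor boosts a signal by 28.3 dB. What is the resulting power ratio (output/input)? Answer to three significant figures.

676

Power ratio = 10^(dB/10).
10^(28.3/10) = 10^(2.830) = 676.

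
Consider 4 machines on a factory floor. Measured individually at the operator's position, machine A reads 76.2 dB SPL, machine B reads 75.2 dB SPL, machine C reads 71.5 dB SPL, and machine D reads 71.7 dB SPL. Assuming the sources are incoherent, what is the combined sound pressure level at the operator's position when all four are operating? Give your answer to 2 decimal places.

80.16 dB SPL

Uncorrelated sources add in intensity (power), not in dB.
L_total = 10·log₁₀(10^(76.2/10) + 10^(75.2/10) + 10^(71.5/10) + 10^(71.7/10)) = 10·log₁₀(103700000) = 80.16 dB SPL.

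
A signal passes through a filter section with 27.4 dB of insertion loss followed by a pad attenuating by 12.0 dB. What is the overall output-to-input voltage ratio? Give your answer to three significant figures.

Net gain = (−27.4) + (−12.0) = -39.4 dB.
Voltage ratio = 10^(-39.4/20) = 0.0107.

0.0107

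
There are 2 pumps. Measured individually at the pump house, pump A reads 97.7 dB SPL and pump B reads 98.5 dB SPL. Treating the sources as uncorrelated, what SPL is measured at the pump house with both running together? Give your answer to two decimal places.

Add the sources as powers (linear), then convert back to dB:
L_total = 10·log₁₀(10^(97.7/10) + 10^(98.5/10)) = 10·log₁₀(12968000000) = 101.13 dB SPL.

101.13 dB SPL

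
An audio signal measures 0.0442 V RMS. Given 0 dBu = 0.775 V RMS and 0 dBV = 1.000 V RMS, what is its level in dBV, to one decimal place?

dBV = 20·log₁₀(V / 1.000 V).
20·log₁₀(0.0442/1.000) = -27.1 dBV.

-27.1 dBV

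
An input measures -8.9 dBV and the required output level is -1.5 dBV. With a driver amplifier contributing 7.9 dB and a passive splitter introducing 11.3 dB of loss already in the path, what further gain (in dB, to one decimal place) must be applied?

10.8 dB

The required make-up gain is the shortfall in the dB sum.
G = -1.5 − (-8.9) − 7.9 + 11.3 = 10.8 dB.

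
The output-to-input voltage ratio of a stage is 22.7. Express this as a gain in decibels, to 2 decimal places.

27.12 dB

Voltage ratio → dB uses the 20·log₁₀ form:
20·log₁₀(22.7) = 27.12 dB.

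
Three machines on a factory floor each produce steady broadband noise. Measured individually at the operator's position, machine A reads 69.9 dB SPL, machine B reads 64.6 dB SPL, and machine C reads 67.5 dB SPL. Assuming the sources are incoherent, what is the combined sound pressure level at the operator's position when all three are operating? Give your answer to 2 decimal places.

72.62 dB SPL

Uncorrelated sources add in intensity (power), not in dB.
L_total = 10·log₁₀(10^(69.9/10) + 10^(64.6/10) + 10^(67.5/10)) = 10·log₁₀(18280000) = 72.62 dB SPL.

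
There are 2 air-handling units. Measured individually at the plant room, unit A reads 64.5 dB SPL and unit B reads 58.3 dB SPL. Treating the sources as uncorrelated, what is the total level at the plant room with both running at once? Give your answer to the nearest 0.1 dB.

Uncorrelated sources add in intensity (power), not in dB.
L_total = 10·log₁₀(10^(64.5/10) + 10^(58.3/10)) = 10·log₁₀(3494000) = 65.4 dB SPL.

65.4 dB SPL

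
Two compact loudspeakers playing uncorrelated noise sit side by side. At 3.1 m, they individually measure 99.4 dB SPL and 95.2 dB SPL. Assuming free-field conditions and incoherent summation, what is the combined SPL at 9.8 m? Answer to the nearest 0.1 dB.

90.8 dB SPL

Combined at 3.1 m: 10·log₁₀(10^(99.4/10)+10^(95.2/10)) = 100.80 dB SPL.
Then apply −20·log₁₀(9.8/3.1) = -10.00 dB → 90.8 dB SPL.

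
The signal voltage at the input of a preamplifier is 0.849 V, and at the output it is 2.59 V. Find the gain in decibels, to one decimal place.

Voltage ratio → dB uses the 20·log₁₀ form:
20·log₁₀(2.59/0.849) = 20·log₁₀(3.051) = 9.7 dB.

9.7 dB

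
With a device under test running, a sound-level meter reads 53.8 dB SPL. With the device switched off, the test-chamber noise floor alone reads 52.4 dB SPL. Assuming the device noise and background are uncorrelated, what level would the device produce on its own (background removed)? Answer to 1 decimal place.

Background correction is a power subtraction:
L_src = 10·log₁₀(10^(53.8/10) − 10^(52.4/10)) = 10·log₁₀(66100) = 48.2 dB SPL.

48.2 dB SPL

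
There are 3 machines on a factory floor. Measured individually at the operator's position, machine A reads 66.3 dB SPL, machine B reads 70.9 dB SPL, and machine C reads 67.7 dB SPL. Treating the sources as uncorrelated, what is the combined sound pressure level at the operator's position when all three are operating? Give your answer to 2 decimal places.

73.51 dB SPL

Add the sources as powers (linear), then convert back to dB:
L_total = 10·log₁₀(10^(66.3/10) + 10^(70.9/10) + 10^(67.7/10)) = 10·log₁₀(22460000) = 73.51 dB SPL.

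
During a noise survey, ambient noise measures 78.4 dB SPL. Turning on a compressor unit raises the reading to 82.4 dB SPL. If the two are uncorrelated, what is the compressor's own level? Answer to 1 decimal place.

Background correction is a power subtraction:
L_src = 10·log₁₀(10^(82.4/10) − 10^(78.4/10)) = 10·log₁₀(104600000) = 80.2 dB SPL.

80.2 dB SPL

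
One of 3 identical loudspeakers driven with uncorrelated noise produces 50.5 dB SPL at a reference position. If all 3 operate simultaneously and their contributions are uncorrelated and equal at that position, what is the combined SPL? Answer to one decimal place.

3 equal incoherent sources raise the level by 10·log₁₀(3) = 4.77 dB.
L_total = 50.5 + 4.77 = 55.3 dB SPL.

55.3 dB SPL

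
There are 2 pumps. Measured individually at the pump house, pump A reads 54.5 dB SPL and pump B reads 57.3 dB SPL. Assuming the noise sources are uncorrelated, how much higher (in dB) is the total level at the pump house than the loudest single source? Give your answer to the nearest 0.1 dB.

1.8 dB

Incoherent sources sum as intensities:
L_total = 10·log₁₀(10^(54.5/10) + 10^(57.3/10)) = 59.13 dB SPL.
Excess over the loudest (57.3 dB): 59.13 − 57.3 = 1.8 dB.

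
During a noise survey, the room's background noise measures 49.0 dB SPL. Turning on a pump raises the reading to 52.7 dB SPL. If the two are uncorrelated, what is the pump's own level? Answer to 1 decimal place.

50.3 dB SPL

Background correction is a power subtraction:
L_src = 10·log₁₀(10^(52.7/10) − 10^(49.0/10)) = 10·log₁₀(106800) = 50.3 dB SPL.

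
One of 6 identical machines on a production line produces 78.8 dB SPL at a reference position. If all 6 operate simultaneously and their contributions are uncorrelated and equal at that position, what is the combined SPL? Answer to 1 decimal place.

6 equal incoherent sources raise the level by 10·log₁₀(6) = 7.78 dB.
L_total = 78.8 + 7.78 = 86.6 dB SPL.

86.6 dB SPL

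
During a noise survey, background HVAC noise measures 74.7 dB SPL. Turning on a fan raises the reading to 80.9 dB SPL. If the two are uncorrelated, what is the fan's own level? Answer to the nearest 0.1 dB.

Remove the background by subtracting linear intensities:
L_src = 10·log₁₀(10^(80.9/10) − 10^(74.7/10)) = 10·log₁₀(93510000) = 79.7 dB SPL.

79.7 dB SPL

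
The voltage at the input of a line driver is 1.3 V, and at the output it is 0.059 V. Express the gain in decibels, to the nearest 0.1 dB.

For a voltage ratio, dB = 20·log₁₀(V₂/V₁).
20·log₁₀(0.059/1.3) = 20·log₁₀(0.04538) = -26.9 dB.

-26.9 dB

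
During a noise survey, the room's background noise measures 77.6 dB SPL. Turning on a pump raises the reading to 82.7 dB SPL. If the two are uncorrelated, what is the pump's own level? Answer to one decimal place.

81.1 dB SPL

Background correction is a power subtraction:
L_src = 10·log₁₀(10^(82.7/10) − 10^(77.6/10)) = 10·log₁₀(128700000) = 81.1 dB SPL.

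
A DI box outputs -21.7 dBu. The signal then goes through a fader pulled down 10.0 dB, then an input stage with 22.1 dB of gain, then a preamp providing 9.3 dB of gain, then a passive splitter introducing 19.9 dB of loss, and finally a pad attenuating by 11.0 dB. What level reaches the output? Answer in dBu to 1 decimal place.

-31.2 dBu

Cascaded gains and losses add directly in dB.
-21.7 − 10.0 + 22.1 + 9.3 − 19.9 − 11.0 = -31.2 dBu.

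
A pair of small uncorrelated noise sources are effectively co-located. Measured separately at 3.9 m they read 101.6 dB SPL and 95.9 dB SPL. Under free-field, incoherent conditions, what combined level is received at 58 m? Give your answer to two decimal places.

79.19 dB SPL

Combined at 3.9 m: 10·log₁₀(10^(101.6/10)+10^(95.9/10)) = 102.635 dB SPL.
Then apply −20·log₁₀(58/3.9) = -23.447 dB → 79.19 dB SPL.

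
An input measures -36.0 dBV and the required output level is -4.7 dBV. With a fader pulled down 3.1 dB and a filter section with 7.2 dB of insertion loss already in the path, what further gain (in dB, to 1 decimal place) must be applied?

The required make-up gain is the shortfall in the dB sum.
G = -4.7 − (-36.0) + 3.1 + 7.2 = 41.6 dB.

41.6 dB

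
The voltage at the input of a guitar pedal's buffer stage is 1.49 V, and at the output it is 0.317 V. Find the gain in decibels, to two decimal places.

For a voltage ratio, dB = 20·log₁₀(V₂/V₁).
20·log₁₀(0.317/1.49) = 20·log₁₀(0.2128) = -13.44 dB.

-13.44 dB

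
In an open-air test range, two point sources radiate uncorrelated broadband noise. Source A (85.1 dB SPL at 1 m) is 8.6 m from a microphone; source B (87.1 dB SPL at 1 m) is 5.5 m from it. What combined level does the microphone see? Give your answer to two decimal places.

73.29 dB SPL

At the listener: L_A = 85.1 − 20·log₁₀(8.6) = 66.410 dB; L_B = 87.1 − 20·log₁₀(5.5) = 72.293 dB.
Combined: 10·log₁₀(10^(66.410/10)+10^(72.293/10)) = 73.29 dB SPL.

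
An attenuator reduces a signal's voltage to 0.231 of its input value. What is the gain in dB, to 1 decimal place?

For a voltage ratio, dB = 20·log₁₀(V₂/V₁).
20·log₁₀(0.231) = -12.7 dB.

-12.7 dB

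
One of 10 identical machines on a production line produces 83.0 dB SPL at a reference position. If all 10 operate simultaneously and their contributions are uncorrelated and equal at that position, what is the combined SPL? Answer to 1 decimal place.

93.0 dB SPL

10 equal incoherent sources raise the level by 10·log₁₀(10) = 10.00 dB.
L_total = 83.0 + 10.00 = 93.0 dB SPL.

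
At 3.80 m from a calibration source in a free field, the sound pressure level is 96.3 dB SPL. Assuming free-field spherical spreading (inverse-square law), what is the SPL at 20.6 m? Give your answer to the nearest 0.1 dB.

Free-field point source: level drops by 20·log₁₀ of the distance ratio.
ΔL = −20·log₁₀(20.6/3.80) = -14.68 dB, so L₂ = 96.3 + (-14.68) = 81.6 dB SPL.

81.6 dB SPL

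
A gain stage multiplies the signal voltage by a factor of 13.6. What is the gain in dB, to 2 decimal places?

22.67 dB

Voltage ratio → dB uses the 20·log₁₀ form:
20·log₁₀(13.6) = 22.67 dB.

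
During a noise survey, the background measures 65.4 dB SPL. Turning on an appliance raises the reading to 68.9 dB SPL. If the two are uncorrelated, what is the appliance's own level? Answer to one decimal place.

66.3 dB SPL

Background correction is a power subtraction:
L_src = 10·log₁₀(10^(68.9/10) − 10^(65.4/10)) = 10·log₁₀(4295000) = 66.3 dB SPL.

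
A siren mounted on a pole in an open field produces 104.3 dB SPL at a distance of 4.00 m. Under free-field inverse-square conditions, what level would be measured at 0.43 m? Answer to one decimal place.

For a point source in a free field, ΔL = −20·log₁₀(d₂/d₁).
ΔL = −20·log₁₀(0.43/4.00) = 19.37 dB, so L₂ = 104.3 + (19.37) = 123.7 dB SPL.

123.7 dB SPL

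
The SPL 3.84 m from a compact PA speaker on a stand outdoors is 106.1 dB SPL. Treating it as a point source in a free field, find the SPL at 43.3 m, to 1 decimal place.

Inverse-square spreading gives ΔL = −20·log₁₀(d₂/d₁).
ΔL = −20·log₁₀(43.3/3.84) = -21.04 dB, so L₂ = 106.1 + (-21.04) = 85.1 dB SPL.

85.1 dB SPL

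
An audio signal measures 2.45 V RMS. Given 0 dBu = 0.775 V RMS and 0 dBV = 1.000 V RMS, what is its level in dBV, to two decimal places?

dBV = 20·log₁₀(V / 1.000 V).
20·log₁₀(2.45/1.000) = +7.78 dBV.

+7.78 dBV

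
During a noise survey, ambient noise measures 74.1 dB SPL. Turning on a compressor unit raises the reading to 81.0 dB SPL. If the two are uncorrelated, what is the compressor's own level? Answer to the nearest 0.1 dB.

Subtract intensities: L_src = 10·log₁₀(10^(L_total/10) − 10^(L_bg/10)).
L_src = 10·log₁₀(10^(81.0/10) − 10^(74.1/10)) = 10·log₁₀(100200000) = 80.0 dB SPL.

80.0 dB SPL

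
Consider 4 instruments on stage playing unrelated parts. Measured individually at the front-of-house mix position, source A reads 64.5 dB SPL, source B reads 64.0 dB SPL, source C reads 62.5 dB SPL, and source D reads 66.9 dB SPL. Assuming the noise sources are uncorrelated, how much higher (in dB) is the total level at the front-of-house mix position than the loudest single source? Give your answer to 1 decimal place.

Incoherent sources sum as intensities:
L_total = 10·log₁₀(10^(64.5/10) + 10^(64.0/10) + 10^(62.5/10) + 10^(66.9/10)) = 70.79 dB SPL.
Excess over the loudest (66.9 dB): 70.79 − 66.9 = 3.9 dB.

3.9 dB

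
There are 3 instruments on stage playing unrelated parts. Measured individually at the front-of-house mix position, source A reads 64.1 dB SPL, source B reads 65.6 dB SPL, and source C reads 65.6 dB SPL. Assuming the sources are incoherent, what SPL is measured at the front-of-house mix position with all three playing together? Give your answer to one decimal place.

Incoherent sources sum as intensities:
L_total = 10·log₁₀(10^(64.1/10) + 10^(65.6/10) + 10^(65.6/10)) = 10·log₁₀(9832000) = 69.9 dB SPL.

69.9 dB SPL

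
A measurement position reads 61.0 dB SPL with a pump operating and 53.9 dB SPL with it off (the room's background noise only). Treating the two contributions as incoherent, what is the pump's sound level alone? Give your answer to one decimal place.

60.1 dB SPL

Subtract intensities: L_src = 10·log₁₀(10^(L_total/10) − 10^(L_bg/10)).
L_src = 10·log₁₀(10^(61.0/10) − 10^(53.9/10)) = 10·log₁₀(1013000) = 60.1 dB SPL.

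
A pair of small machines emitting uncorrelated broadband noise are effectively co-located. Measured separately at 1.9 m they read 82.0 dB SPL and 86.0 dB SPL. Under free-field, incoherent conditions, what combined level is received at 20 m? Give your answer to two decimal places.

67.01 dB SPL

Combined at 1.9 m: 10·log₁₀(10^(82.0/10)+10^(86.0/10)) = 87.455 dB SPL.
Then apply −20·log₁₀(20/1.9) = -20.446 dB → 67.01 dB SPL.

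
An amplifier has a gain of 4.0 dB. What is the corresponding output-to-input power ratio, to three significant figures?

2.51

Power ratio = 10^(dB/10).
10^(4.0/10) = 10^(0.4000) = 2.51.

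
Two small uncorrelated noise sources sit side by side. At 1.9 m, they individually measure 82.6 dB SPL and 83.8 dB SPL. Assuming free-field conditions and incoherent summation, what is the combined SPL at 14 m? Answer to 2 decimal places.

Combined at 1.9 m: 10·log₁₀(10^(82.6/10)+10^(83.8/10)) = 86.252 dB SPL.
Then apply −20·log₁₀(14/1.9) = -17.347 dB → 68.90 dB SPL.

68.90 dB SPL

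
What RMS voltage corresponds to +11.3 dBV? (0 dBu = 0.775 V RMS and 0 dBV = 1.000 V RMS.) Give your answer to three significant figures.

V = 1.000 V × 10^(+11.3/20).
= 1.000 × 3.673 = 3.67 V.

3.67 V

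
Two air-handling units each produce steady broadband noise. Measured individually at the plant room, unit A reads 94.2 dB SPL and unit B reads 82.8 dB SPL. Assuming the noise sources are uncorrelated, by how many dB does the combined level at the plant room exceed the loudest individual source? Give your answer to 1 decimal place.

Incoherent sources sum as intensities:
L_total = 10·log₁₀(10^(94.2/10) + 10^(82.8/10)) = 94.50 dB SPL.
Excess over the loudest (94.2 dB): 94.50 − 94.2 = 0.3 dB.

0.3 dB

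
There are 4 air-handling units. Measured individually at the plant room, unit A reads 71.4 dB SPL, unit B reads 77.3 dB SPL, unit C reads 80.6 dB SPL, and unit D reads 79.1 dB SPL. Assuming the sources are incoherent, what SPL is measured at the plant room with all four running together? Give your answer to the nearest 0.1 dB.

84.2 dB SPL

Incoherent sources sum as intensities:
L_total = 10·log₁₀(10^(71.4/10) + 10^(77.3/10) + 10^(80.6/10) + 10^(79.1/10)) = 10·log₁₀(263600000) = 84.2 dB SPL.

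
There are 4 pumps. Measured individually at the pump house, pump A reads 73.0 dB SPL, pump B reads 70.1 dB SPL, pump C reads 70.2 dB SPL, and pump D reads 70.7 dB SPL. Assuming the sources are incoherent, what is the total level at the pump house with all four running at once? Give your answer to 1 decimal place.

77.2 dB SPL

Uncorrelated sources add in intensity (power), not in dB.
L_total = 10·log₁₀(10^(73.0/10) + 10^(70.1/10) + 10^(70.2/10) + 10^(70.7/10)) = 10·log₁₀(52410000) = 77.2 dB SPL.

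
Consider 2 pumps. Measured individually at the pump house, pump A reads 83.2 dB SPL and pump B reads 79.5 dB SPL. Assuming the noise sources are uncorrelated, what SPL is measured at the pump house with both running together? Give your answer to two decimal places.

Add the sources as powers (linear), then convert back to dB:
L_total = 10·log₁₀(10^(83.2/10) + 10^(79.5/10)) = 10·log₁₀(298100000) = 84.74 dB SPL.

84.74 dB SPL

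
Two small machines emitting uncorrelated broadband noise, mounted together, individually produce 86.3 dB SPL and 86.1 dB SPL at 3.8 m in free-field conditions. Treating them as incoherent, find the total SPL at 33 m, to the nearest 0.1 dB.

Combined at 3.8 m: 10·log₁₀(10^(86.3/10)+10^(86.1/10)) = 89.21 dB SPL.
Then apply −20·log₁₀(33/3.8) = -18.77 dB → 70.4 dB SPL.

70.4 dB SPL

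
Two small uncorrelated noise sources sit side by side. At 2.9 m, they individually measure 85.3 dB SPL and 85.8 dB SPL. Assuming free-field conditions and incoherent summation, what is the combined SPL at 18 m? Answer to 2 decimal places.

72.71 dB SPL

Combined at 2.9 m: 10·log₁₀(10^(85.3/10)+10^(85.8/10)) = 88.567 dB SPL.
Then apply −20·log₁₀(18/2.9) = -15.857 dB → 72.71 dB SPL.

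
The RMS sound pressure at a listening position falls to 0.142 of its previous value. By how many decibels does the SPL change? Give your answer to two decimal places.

-16.95 dB

Sound pressure is an amplitude quantity: ΔL = 20·log₁₀(p₂/p₁).
20·log₁₀(0.142) = -16.95 dB.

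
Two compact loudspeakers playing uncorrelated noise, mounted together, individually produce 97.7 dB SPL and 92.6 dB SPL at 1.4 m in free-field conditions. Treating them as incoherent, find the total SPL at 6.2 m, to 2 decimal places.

Combined at 1.4 m: 10·log₁₀(10^(97.7/10)+10^(92.6/10)) = 98.869 dB SPL.
Then apply −20·log₁₀(6.2/1.4) = -12.925 dB → 85.94 dB SPL.

85.94 dB SPL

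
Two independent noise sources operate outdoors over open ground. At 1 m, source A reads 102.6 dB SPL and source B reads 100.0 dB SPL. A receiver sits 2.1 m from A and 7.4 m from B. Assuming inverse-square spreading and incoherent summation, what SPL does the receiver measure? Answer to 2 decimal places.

96.34 dB SPL

At the listener: L_A = 102.6 − 20·log₁₀(2.1) = 96.156 dB; L_B = 100.0 − 20·log₁₀(7.4) = 82.615 dB.
Combined: 10·log₁₀(10^(96.156/10)+10^(82.615/10)) = 96.34 dB SPL.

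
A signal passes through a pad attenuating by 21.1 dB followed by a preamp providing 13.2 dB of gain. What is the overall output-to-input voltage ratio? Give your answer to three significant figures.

Net gain = (−21.1) + 13.2 = -7.9 dB.
Voltage ratio = 10^(-7.9/20) = 0.403.

0.403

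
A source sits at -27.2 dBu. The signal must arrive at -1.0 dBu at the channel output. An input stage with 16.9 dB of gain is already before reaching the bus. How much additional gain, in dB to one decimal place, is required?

9.3 dB

The required make-up gain is the shortfall in the dB sum.
G = -1.0 − (-27.2) − 16.9 = 9.3 dB.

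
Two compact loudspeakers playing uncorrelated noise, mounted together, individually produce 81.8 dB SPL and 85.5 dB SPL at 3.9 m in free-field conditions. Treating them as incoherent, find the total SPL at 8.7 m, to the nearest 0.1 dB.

Combined at 3.9 m: 10·log₁₀(10^(81.8/10)+10^(85.5/10)) = 87.04 dB SPL.
Then apply −20·log₁₀(8.7/3.9) = -6.97 dB → 80.1 dB SPL.

80.1 dB SPL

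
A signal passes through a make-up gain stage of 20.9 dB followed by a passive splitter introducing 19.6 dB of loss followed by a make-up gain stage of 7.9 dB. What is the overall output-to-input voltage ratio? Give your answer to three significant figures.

Net gain = 20.9 + (−19.6) + 7.9 = 9.2 dB.
Voltage ratio = 10^(9.2/20) = 2.88.

2.88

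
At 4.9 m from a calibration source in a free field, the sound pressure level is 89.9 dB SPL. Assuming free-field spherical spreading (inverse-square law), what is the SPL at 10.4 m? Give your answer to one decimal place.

For a point source in a free field, ΔL = −20·log₁₀(d₂/d₁).
ΔL = −20·log₁₀(10.4/4.9) = -6.54 dB, so L₂ = 89.9 + (-6.54) = 83.4 dB SPL.

83.4 dB SPL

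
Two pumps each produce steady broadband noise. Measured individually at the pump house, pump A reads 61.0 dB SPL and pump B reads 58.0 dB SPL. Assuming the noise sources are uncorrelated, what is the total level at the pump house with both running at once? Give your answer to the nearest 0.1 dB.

62.8 dB SPL

Incoherent sources sum as intensities:
L_total = 10·log₁₀(10^(61.0/10) + 10^(58.0/10)) = 10·log₁₀(1890000) = 62.8 dB SPL.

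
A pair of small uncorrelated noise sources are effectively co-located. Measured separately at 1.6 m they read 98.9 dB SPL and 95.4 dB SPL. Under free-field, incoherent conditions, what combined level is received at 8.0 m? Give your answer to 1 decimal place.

86.5 dB SPL

Combined at 1.6 m: 10·log₁₀(10^(98.9/10)+10^(95.4/10)) = 100.50 dB SPL.
Then apply −20·log₁₀(8.0/1.6) = -13.98 dB → 86.5 dB SPL.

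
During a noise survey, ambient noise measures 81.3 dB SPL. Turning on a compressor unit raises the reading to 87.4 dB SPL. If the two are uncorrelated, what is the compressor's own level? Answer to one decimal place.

86.2 dB SPL

Subtract intensities: L_src = 10·log₁₀(10^(L_total/10) − 10^(L_bg/10)).
L_src = 10·log₁₀(10^(87.4/10) − 10^(81.3/10)) = 10·log₁₀(414600000) = 86.2 dB SPL.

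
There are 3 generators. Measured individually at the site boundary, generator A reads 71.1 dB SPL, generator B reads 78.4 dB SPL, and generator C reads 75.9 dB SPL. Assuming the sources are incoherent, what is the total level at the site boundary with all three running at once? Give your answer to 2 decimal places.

80.83 dB SPL

Incoherent sources sum as intensities:
L_total = 10·log₁₀(10^(71.1/10) + 10^(78.4/10) + 10^(75.9/10)) = 10·log₁₀(121000000) = 80.83 dB SPL.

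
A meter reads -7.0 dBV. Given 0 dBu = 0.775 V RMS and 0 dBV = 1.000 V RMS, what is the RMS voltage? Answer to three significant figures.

0.447 V

V = 1.000 V × 10^(-7.0/20).
= 1.000 × 0.4467 = 0.447 V.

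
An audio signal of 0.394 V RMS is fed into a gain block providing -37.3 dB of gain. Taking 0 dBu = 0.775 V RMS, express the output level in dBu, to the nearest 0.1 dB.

-43.2 dBu

Input level: 20·log₁₀(0.394/0.775) = -5.88 dBu.
Output: -5.88 − 37.3 = -43.2 dBu.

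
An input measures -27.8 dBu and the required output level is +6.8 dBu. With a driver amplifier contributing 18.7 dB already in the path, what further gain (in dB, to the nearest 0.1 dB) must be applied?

The required make-up gain is the shortfall in the dB sum.
G = +6.8 − (-27.8) − 18.7 = 15.9 dB.

15.9 dB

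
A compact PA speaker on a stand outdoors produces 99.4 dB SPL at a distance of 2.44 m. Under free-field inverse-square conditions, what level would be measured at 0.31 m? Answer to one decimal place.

117.3 dB SPL

Free-field point source: level drops by 20·log₁₀ of the distance ratio.
ΔL = −20·log₁₀(0.31/2.44) = 17.92 dB, so L₂ = 99.4 + (17.92) = 117.3 dB SPL.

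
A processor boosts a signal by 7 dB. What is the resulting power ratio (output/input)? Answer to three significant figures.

5.01

Power ratio = 10^(dB/10).
10^(7/10) = 10^(0.7000) = 5.01.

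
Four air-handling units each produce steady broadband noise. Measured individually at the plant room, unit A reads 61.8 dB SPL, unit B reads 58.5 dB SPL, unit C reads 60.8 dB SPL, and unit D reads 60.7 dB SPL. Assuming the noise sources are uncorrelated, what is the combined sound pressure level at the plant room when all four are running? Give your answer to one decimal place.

66.6 dB SPL

Incoherent sources sum as intensities:
L_total = 10·log₁₀(10^(61.8/10) + 10^(58.5/10) + 10^(60.8/10) + 10^(60.7/10)) = 10·log₁₀(4599000) = 66.6 dB SPL.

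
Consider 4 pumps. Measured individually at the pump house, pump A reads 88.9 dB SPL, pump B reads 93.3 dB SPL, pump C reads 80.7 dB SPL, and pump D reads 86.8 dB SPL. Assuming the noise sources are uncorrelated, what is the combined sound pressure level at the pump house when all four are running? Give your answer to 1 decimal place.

95.5 dB SPL

Add the sources as powers (linear), then convert back to dB:
L_total = 10·log₁₀(10^(88.9/10) + 10^(93.3/10) + 10^(80.7/10) + 10^(86.8/10)) = 10·log₁₀(3510000000) = 95.5 dB SPL.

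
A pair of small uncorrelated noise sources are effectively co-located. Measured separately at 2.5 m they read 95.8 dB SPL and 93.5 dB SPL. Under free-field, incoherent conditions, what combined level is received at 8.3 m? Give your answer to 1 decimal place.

Combined at 2.5 m: 10·log₁₀(10^(95.8/10)+10^(93.5/10)) = 97.81 dB SPL.
Then apply −20·log₁₀(8.3/2.5) = -10.42 dB → 87.4 dB SPL.

87.4 dB SPL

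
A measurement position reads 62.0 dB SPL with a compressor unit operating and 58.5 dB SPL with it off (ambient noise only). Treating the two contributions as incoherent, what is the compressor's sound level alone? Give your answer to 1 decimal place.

Subtract intensities: L_src = 10·log₁₀(10^(L_total/10) − 10^(L_bg/10)).
L_src = 10·log₁₀(10^(62.0/10) − 10^(58.5/10)) = 10·log₁₀(876900) = 59.4 dB SPL.

59.4 dB SPL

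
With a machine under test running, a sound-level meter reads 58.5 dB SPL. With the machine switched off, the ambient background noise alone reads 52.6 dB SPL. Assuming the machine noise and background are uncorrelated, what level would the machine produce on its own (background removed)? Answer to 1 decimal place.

Background correction is a power subtraction:
L_src = 10·log₁₀(10^(58.5/10) − 10^(52.6/10)) = 10·log₁₀(526000) = 57.2 dB SPL.

57.2 dB SPL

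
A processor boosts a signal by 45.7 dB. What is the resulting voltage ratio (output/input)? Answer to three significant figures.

Voltage ratio = 10^(dB/20).
10^(45.7/20) = 10^(2.285) = 193.

193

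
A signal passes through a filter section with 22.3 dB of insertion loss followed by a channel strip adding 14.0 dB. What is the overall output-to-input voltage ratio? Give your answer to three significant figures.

Net gain = (−22.3) + 14.0 = -8.3 dB.
Voltage ratio = 10^(-8.3/20) = 0.385.

0.385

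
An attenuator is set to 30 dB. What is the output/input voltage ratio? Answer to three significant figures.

Voltage ratio = 10^(dB/20).
10^(-30/20) = 10^(-1.500) = 0.0316.

0.0316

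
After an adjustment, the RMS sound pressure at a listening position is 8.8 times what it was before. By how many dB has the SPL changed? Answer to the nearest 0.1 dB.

18.9 dB

SPL change from a pressure ratio uses the 20·log₁₀ form:
20·log₁₀(8.8) = 18.9 dB.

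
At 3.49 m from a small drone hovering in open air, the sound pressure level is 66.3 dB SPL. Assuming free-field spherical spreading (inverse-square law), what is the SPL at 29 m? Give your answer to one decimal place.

Inverse-square spreading gives ΔL = −20·log₁₀(d₂/d₁).
ΔL = −20·log₁₀(29/3.49) = -18.39 dB, so L₂ = 66.3 + (-18.39) = 47.9 dB SPL.

47.9 dB SPL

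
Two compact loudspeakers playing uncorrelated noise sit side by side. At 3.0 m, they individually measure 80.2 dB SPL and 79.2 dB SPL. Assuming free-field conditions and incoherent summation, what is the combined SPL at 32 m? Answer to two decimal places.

62.18 dB SPL

Combined at 3.0 m: 10·log₁₀(10^(80.2/10)+10^(79.2/10)) = 82.739 dB SPL.
Then apply −20·log₁₀(32/3.0) = -20.561 dB → 62.18 dB SPL.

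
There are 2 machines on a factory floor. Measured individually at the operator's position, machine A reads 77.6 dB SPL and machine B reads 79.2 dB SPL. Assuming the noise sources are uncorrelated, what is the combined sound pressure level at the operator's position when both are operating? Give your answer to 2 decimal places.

Incoherent sources sum as intensities:
L_total = 10·log₁₀(10^(77.6/10) + 10^(79.2/10)) = 10·log₁₀(140700000) = 81.48 dB SPL.

81.48 dB SPL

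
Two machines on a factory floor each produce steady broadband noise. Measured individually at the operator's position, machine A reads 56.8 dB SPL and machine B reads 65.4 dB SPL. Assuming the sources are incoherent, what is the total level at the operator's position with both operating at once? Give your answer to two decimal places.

65.96 dB SPL

Incoherent sources sum as intensities:
L_total = 10·log₁₀(10^(56.8/10) + 10^(65.4/10)) = 10·log₁₀(3946000) = 65.96 dB SPL.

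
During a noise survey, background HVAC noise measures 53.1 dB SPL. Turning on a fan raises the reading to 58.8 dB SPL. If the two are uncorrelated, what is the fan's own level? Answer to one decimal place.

Subtract intensities: L_src = 10·log₁₀(10^(L_total/10) − 10^(L_bg/10)).
L_src = 10·log₁₀(10^(58.8/10) − 10^(53.1/10)) = 10·log₁₀(554400) = 57.4 dB SPL.

57.4 dB SPL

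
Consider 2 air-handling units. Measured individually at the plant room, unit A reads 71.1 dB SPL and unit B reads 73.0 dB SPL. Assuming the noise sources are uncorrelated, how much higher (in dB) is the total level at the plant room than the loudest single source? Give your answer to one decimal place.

2.2 dB

Uncorrelated sources add in intensity (power), not in dB.
L_total = 10·log₁₀(10^(71.1/10) + 10^(73.0/10)) = 75.16 dB SPL.
Excess over the loudest (73.0 dB): 75.16 − 73.0 = 2.2 dB.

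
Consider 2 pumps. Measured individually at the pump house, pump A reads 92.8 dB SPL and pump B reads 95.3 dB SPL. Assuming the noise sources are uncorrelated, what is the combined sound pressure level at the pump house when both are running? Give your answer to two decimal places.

97.24 dB SPL

Uncorrelated sources add in intensity (power), not in dB.
L_total = 10·log₁₀(10^(92.8/10) + 10^(95.3/10)) = 10·log₁₀(5294000000) = 97.24 dB SPL.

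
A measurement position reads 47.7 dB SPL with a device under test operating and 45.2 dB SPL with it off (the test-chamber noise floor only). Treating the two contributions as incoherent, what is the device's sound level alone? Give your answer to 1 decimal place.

Subtract intensities: L_src = 10·log₁₀(10^(L_total/10) − 10^(L_bg/10)).
L_src = 10·log₁₀(10^(47.7/10) − 10^(45.2/10)) = 10·log₁₀(25770) = 44.1 dB SPL.

44.1 dB SPL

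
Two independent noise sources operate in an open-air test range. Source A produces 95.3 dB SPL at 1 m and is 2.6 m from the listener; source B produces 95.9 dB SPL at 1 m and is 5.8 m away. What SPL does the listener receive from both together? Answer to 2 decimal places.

At the listener: L_A = 95.3 − 20·log₁₀(2.6) = 87.001 dB; L_B = 95.9 − 20·log₁₀(5.8) = 80.631 dB.
Combined: 10·log₁₀(10^(87.001/10)+10^(80.631/10)) = 87.90 dB SPL.

87.90 dB SPL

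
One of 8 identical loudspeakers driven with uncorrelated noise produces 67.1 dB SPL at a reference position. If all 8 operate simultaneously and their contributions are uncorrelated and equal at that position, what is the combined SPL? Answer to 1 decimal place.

76.1 dB SPL

8 equal incoherent sources raise the level by 10·log₁₀(8) = 9.03 dB.
L_total = 67.1 + 9.03 = 76.1 dB SPL.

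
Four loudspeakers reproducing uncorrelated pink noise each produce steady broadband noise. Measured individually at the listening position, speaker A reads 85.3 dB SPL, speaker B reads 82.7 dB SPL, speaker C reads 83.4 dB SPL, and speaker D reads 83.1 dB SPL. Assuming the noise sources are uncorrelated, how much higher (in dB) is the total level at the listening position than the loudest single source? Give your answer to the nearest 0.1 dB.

4.5 dB

Uncorrelated sources add in intensity (power), not in dB.
L_total = 10·log₁₀(10^(85.3/10) + 10^(82.7/10) + 10^(83.4/10) + 10^(83.1/10)) = 89.77 dB SPL.
Excess over the loudest (85.3 dB): 89.77 − 85.3 = 4.5 dB.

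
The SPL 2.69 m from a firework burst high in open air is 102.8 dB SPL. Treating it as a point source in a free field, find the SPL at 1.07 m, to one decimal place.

Inverse-square spreading gives ΔL = −20·log₁₀(d₂/d₁).
ΔL = −20·log₁₀(1.07/2.69) = 8.01 dB, so L₂ = 102.8 + (8.01) = 110.8 dB SPL.

110.8 dB SPL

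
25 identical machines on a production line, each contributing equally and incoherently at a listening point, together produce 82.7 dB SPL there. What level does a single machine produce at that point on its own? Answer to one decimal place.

68.7 dB SPL

25 equal incoherent sources add 10·log₁₀(25) = 13.98 dB over one source.
L_one = 82.7 − 13.98 = 68.7 dB SPL.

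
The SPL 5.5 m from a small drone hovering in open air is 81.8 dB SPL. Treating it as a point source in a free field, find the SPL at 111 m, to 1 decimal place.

For a point source in a free field, ΔL = −20·log₁₀(d₂/d₁).
ΔL = −20·log₁₀(111/5.5) = -26.10 dB, so L₂ = 81.8 + (-26.10) = 55.7 dB SPL.

55.7 dB SPL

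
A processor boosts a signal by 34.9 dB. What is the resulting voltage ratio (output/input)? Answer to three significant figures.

55.6

Voltage ratio = 10^(dB/20).
10^(34.9/20) = 10^(1.745) = 55.6.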